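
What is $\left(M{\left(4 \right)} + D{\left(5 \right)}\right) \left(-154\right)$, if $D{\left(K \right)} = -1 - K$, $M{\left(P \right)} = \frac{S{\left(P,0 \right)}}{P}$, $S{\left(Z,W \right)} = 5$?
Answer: $\frac{1463}{2} \approx 731.5$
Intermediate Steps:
$M{\left(P \right)} = \frac{5}{P}$
$\left(M{\left(4 \right)} + D{\left(5 \right)}\right) \left(-154\right) = \left(\frac{5}{4} - 6\right) \left(-154\right) = \left(- \frac{19}{4}\right) \left(-154\right) = \frac{1463}{2}$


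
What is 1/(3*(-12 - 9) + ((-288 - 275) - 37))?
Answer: -1/663 ≈ -0.0015083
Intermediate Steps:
1/(3*(-12 - 9) + ((-288 - 275) - 37)) = 1/(3*(-21) + (-563 - 37)) = 1/(-63 - 600) = 1/(-663) = -1/663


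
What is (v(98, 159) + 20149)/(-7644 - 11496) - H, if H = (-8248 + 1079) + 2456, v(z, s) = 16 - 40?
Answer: 18037339/3828 ≈ 4711.9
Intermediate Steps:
v(z, s) = -24
H = -4713 (H = -7169 + 2456 = -4713)
(v(98, 159) + 20149)/(-7644 - 11496) - H = (-24 + 20149)/(-7644 - 11496) - 1*(-4713) = 20125/(-19140) + 4713 = 20125*(-1/19140) + 4713 = -4025/3828 + 4713 = 18037339/3828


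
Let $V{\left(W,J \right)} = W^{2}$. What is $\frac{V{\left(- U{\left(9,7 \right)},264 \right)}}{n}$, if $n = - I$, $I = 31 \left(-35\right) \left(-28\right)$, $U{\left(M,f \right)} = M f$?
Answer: $- \frac{81}{620} \approx -0.13065$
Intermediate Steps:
$I = 30380$ ($I = \left(-1085\right) \left(-28\right) = 30380$)
$n = -30380$ ($n = \left(-1\right) 30380 = -30380$)
$\frac{V{\left(- U{\left(9,7 \right)},264 \right)}}{n} = \frac{\left(- 9 \cdot 7\right)^{2}}{-30380} = \left(\left(-1\right) 63\right)^{2} \left(- \frac{1}{30380}\right) = \left(-63\right)^{2} \left(- \frac{1}{30380}\right) = 3969 \left(- \frac{1}{30380}\right) = - \frac{81}{620}$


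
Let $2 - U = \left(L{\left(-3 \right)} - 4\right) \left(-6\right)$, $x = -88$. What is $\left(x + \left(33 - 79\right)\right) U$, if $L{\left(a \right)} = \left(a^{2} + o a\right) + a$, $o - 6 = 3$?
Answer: $19832$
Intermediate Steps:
$o = 9$ ($o = 6 + 3 = 9$)
$L{\left(a \right)} = a^{2} + 10 a$ ($L{\left(a \right)} = \left(a^{2} + 9 a\right) + a = a^{2} + 10 a$)
$U = -148$ ($U = 2 - \left(- 3 \left(10 - 3\right) - 4\right) \left(-6\right) = 2 - \left(\left(-3\right) 7 - 4\right) \left(-6\right) = 2 - \left(-21 - 4\right) \left(-6\right) = 2 - \left(-25\right) \left(-6\right) = 2 - 150 = -148$)
$\left(x + \left(33 - 79\right)\right) U = \left(-88 + \left(33 - 79\right)\right) \left(-148\right) = \left(-88 - 46\right) \left(-148\right) = \left(-134\right) \left(-148\right) = 19832$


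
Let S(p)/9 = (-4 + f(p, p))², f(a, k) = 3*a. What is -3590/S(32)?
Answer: -1795/38088 ≈ -0.047128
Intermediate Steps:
S(p) = 9*(-4 + 3*p)²
-3590/S(32) = -3590*1/(9*(-4 + 3*32)²) = -3590*1/(9*(-4 + 96)²) = -3590/(9*92²) = -3590/(9*8464) = -3590/76176 = -3590*1/76176 = -1795/38088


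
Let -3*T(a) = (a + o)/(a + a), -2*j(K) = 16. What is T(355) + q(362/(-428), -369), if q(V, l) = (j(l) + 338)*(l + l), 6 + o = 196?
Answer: -103748149/426 ≈ -2.4354e+5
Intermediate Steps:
j(K) = -8 (j(K) = -1/2*16 = -8)
o = 190 (o = -6 + 196 = 190)
q(V, l) = 660*l (q(V, l) = (-8 + 338)*(l + l) = 330*(2*l) = 660*l)
T(a) = -(190 + a)/(6*a) (T(a) = -(a + 190)/(3*(a + a)) = -(190 + a)/(3*(2*a)) = -(190 + a)*1/(2*a)/3 = -(190 + a)/(6*a))
T(355) + q(362/(-428), -369) = (1/6)*(-190 - 1*355)/355 + 660*(-369) = (1/6)*(1/355)*(-190 - 355) - 243540 = (1/6)*(1/355)*(-545) - 243540 = -109/426 - 243540 = -103748149/426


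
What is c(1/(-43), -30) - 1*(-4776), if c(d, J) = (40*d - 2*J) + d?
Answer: 207907/43 ≈ 4835.0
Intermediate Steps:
c(d, J) = -2*J + 41*d (c(d, J) = (-2*J + 40*d) + d = -2*J + 41*d)
c(1/(-43), -30) - 1*(-4776) = (-2*(-30) + 41/(-43)) - 1*(-4776) = (60 + 41*(-1/43)) + 4776 = (60 - 41/43) + 4776 = 2539/43 + 4776 = 207907/43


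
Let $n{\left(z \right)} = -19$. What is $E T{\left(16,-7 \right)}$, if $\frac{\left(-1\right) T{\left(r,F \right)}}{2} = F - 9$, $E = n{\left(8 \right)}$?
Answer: $-608$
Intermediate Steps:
$E = -19$
$T{\left(r,F \right)} = 18 - 2 F$ ($T{\left(r,F \right)} = - 2 \left(F - 9\right) = - 2 \left(-9 + F\right) = 18 - 2 F$)
$E T{\left(16,-7 \right)} = - 19 \left(18 - -14\right) = - 19 \left(18 + 14\right) = \left(-19\right) 32 = -608$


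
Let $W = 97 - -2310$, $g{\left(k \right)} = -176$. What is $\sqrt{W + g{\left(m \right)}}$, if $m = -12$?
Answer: $\sqrt{2231} \approx 47.233$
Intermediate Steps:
$W = 2407$ ($W = 97 + 2310 = 2407$)
$\sqrt{W + g{\left(m \right)}} = \sqrt{2407 - 176} = \sqrt{2231}$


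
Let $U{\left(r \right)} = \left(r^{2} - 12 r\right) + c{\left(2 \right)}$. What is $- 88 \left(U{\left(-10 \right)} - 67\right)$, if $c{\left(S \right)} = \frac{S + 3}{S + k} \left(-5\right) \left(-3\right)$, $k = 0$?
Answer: $-16764$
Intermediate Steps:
$c{\left(S \right)} = \frac{15 \left(3 + S\right)}{S}$ ($c{\left(S \right)} = \frac{S + 3}{S + 0} \left(-5\right) \left(-3\right) = \frac{3 + S}{S} \left(-5\right) \left(-3\right) = - \frac{5 \left(3 + S\right)}{S} \left(-3\right) = \frac{15 \left(3 + S\right)}{S}$)
$U{\left(r \right)} = \frac{75}{2} + r^{2} - 12 r$ ($U{\left(r \right)} = \left(r^{2} - 12 r\right) + \left(15 + \frac{45}{2}\right) = \left(r^{2} - 12 r\right) + \frac{75}{2} = \frac{75}{2} + r^{2} - 12 r$)
$- 88 \left(U{\left(-10 \right)} - 67\right) = - 88 \left(\left(\frac{75}{2} + \left(-10\right)^{2} - -120\right) - 67\right) = - 88 \left(\left(\frac{75}{2} + 100 + 120\right) - 67\right) = - 88 \left(\frac{515}{2} - 67\right) = \left(-88\right) \frac{381}{2} = -16764$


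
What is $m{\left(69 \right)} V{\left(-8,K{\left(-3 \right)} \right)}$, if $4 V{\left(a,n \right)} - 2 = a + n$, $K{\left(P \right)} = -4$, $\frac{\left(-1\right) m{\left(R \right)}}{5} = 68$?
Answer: $850$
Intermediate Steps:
$m{\left(R \right)} = -340$ ($m{\left(R \right)} = \left(-5\right) 68 = -340$)
$V{\left(a,n \right)} = \frac{1}{2} + \frac{a}{4} + \frac{n}{4}$ ($V{\left(a,n \right)} = \frac{1}{2} + \frac{a + n}{4} = \frac{1}{2} + \left(\frac{a}{4} + \frac{n}{4}\right) = \frac{1}{2} + \frac{a}{4} + \frac{n}{4}$)
$m{\left(69 \right)} V{\left(-8,K{\left(-3 \right)} \right)} = - 340 \left(\frac{1}{2} + \frac{1}{4} \left(-8\right) + \frac{1}{4} \left(-4\right)\right) = - 340 \left(\frac{1}{2} - 2 - 1\right) = \left(-340\right) \left(- \frac{5}{2}\right) = 850$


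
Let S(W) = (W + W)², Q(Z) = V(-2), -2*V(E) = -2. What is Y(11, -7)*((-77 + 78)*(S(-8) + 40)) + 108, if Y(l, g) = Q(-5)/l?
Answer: 1484/11 ≈ 134.91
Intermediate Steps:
V(E) = 1 (V(E) = -½*(-2) = 1)
Q(Z) = 1
S(W) = 4*W² (S(W) = (2*W)² = 4*W²)
Y(l, g) = 1/l
Y(11, -7)*((-77 + 78)*(S(-8) + 40)) + 108 = ((-77 + 78)*(4*(-8)² + 40))/11 + 108 = (1*(4*64 + 40))/11 + 108 = (1*(256 + 40))/11 + 108 = (1*296)/11 + 108 = (1/11)*296 + 108 = 296/11 + 108 = 1484/11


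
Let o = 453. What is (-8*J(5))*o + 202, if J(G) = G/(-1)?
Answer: 18322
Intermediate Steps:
J(G) = -G (J(G) = G*(-1) = -G)
(-8*J(5))*o + 202 = -(-8)*5*453 + 202 = -8*(-5)*453 + 202 = 40*453 + 202 = 18120 + 202 = 18322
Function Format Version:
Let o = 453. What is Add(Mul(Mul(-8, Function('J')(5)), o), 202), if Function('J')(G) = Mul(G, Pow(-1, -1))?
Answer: 18322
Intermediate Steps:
Function('J')(G) = Mul(-1, G) (Function('J')(G) = Mul(G, -1) = Mul(-1, G))
Add(Mul(Mul(-8, Function('J')(5)), o), 202) = Add(Mul(Mul(-8, Mul(-1, 5)), 453), 202) = Add(Mul(Mul(-8, -5), 453), 202) = Add(Mul(40, 453), 202) = Add(18120, 202) = 18322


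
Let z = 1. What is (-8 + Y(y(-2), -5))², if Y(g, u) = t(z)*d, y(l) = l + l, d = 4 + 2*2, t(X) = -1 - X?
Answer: 576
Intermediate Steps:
t(X) = -1 - X
d = 8 (d = 4 + 4 = 8)
y(l) = 2*l
Y(g, u) = -16 (Y(g, u) = (-1 - 1*1)*8 = (-1 - 1)*8 = -2*8 = -16)
(-8 + Y(y(-2), -5))² = (-8 - 16)² = (-24)² = 576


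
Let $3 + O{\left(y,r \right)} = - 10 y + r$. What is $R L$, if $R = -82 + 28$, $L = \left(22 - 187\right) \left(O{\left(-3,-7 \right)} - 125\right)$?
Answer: $-935550$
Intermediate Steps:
$O{\left(y,r \right)} = -3 + r - 10 y$ ($O{\left(y,r \right)} = -3 + \left(- 10 y + r\right) = -3 + \left(r - 10 y\right) = -3 + r - 10 y$)
$L = 17325$ ($L = \left(22 - 187\right) \left(\left(-3 - 7 - -30\right) - 125\right) = - 165 \left(\left(-3 - 7 + 30\right) - 125\right) = - 165 \left(20 - 125\right) = \left(-165\right) \left(-105\right) = 17325$)
$R = -54$
$R L = \left(-54\right) 17325 = -935550$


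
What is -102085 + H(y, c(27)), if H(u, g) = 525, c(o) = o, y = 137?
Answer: -101560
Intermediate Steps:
-102085 + H(y, c(27)) = -102085 + 525 = -101560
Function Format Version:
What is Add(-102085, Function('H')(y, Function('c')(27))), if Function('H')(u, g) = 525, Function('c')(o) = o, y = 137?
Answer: -101560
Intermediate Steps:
Add(-102085, Function('H')(y, Function('c')(27))) = Add(-102085, 525) = -101560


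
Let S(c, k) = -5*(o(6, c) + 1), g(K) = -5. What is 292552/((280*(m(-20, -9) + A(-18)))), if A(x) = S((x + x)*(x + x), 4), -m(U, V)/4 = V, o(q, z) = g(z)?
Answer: 36569/1960 ≈ 18.658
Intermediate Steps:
o(q, z) = -5
m(U, V) = -4*V
S(c, k) = 20 (S(c, k) = -5*(-5 + 1) = -5*(-4) = 20)
A(x) = 20
292552/((280*(m(-20, -9) + A(-18)))) = 292552/((280*(-4*(-9) + 20))) = 292552/((280*(36 + 20))) = 292552/((280*56)) = 292552/15680 = 292552*(1/15680) = 36569/1960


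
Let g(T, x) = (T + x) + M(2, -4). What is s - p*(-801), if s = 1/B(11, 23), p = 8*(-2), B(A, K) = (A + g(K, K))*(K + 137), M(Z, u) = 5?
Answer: -127134719/9920 ≈ -12816.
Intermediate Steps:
g(T, x) = 5 + T + x (g(T, x) = (T + x) + 5 = 5 + T + x)
B(A, K) = (137 + K)*(5 + A + 2*K) (B(A, K) = (A + (5 + K + K))*(K + 137) = (A + (5 + 2*K))*(137 + K) = (5 + A + 2*K)*(137 + K) = (137 + K)*(5 + A + 2*K))
p = -16
s = 1/9920 (s = 1/(685 + 2*23**2 + 137*11 + 279*23 + 11*23) = 1/(685 + 2*529 + 1507 + 6417 + 253) = 1/(685 + 1058 + 1507 + 6417 + 253) = 1/9920 ≈ 0.00010081)
s - p*(-801) = 1/9920 - (-16)*(-801) = 1/9920 - 1*12816 = 1/9920 - 12816 = -127134719/9920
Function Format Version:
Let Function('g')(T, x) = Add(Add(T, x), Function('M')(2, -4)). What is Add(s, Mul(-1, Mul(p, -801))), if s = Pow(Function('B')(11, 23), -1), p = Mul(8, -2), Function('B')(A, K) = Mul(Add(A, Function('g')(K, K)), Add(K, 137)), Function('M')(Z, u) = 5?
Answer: Rational(-127134719, 9920) ≈ -12816.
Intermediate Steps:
Function('g')(T, x) = Add(5, T, x) (Function('g')(T, x) = Add(Add(T, x), 5) = Add(5, T, x))
Function('B')(A, K) = Mul(Add(137, K), Add(5, A, Mul(2, K))) (Function('B')(A, K) = Mul(Add(A, Add(5, K, K)), Add(K, 137)) = Mul(Add(A, Add(5, Mul(2, K))), Add(137, K)) = Mul(Add(5, A, Mul(2, K)), Add(137, K)) = Mul(Add(137, K), Add(5, A, Mul(2, K))))
p = -16
s = Rational(1, 9920) (s = Pow(Add(685, Mul(2, Pow(23, 2)), Mul(137, 11), Mul(279, 23), Mul(11, 23)), -1) = Pow(Add(685, Mul(2, 529), 1507, 6417, 253), -1) = Pow(Add(685, 1058, 1507, 6417, 253), -1) = Pow(9920, -1) = Rational(1, 9920) ≈ 0.00010081)
Add(s, Mul(-1, Mul(p, -801))) = Add(Rational(1, 9920), Mul(-1, Mul(-16, -801))) = Add(Rational(1, 9920), Mul(-1, 12816)) = Add(Rational(1, 9920), -12816) = Rational(-127134719, 9920)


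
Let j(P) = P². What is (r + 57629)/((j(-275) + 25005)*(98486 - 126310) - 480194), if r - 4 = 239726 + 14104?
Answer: -311463/2800409314 ≈ -0.00011122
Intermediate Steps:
r = 253834 (r = 4 + (239726 + 14104) = 4 + 253830 = 253834)
(r + 57629)/((j(-275) + 25005)*(98486 - 126310) - 480194) = (253834 + 57629)/(((-275)² + 25005)*(98486 - 126310) - 480194) = 311463/((75625 + 25005)*(-27824) - 480194) = 311463/(100630*(-27824) - 480194) = 311463/(-2799929120 - 480194) = 311463/(-2800409314) = 311463*(-1/2800409314) = -311463/2800409314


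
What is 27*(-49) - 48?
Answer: -1371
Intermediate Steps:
27*(-49) - 48 = -1323 - 48 = -1371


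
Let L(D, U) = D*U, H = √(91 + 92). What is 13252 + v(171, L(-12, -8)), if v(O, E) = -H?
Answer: 13252 - √183 ≈ 13238.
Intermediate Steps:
H = √183 ≈ 13.528
v(O, E) = -√183
13252 + v(171, L(-12, -8)) = 13252 - √183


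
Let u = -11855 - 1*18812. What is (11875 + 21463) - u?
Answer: 64005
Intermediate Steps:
u = -30667 (u = -11855 - 18812 = -30667)
(11875 + 21463) - u = (11875 + 21463) - 1*(-30667) = 33338 + 30667 = 64005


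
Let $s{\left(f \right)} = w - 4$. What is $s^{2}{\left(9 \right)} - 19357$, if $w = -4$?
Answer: $-19293$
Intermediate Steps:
$s{\left(f \right)} = -8$ ($s{\left(f \right)} = -4 - 4 = -8$)
$s^{2}{\left(9 \right)} - 19357 = \left(-8\right)^{2} - 19357 = 64 - 19357 = -19293$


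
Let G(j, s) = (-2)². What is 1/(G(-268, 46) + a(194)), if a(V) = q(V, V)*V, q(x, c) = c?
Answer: 1/37640 ≈ 2.6567e-5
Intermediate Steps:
G(j, s) = 4
a(V) = V² (a(V) = V*V = V²)
1/(G(-268, 46) + a(194)) = 1/(4 + 194²) = 1/(4 + 37636) = 1/37640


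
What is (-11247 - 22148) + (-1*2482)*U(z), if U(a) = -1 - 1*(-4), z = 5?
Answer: -40841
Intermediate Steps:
U(a) = 3 (U(a) = -1 + 4 = 3)
(-11247 - 22148) + (-1*2482)*U(z) = (-11247 - 22148) - 1*2482*3 = -33395 - 2482*3 = -33395 - 7446 = -40841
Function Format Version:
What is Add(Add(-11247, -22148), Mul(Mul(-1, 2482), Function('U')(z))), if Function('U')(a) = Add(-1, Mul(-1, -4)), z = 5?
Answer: -40841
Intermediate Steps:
Function('U')(a) = 3 (Function('U')(a) = Add(-1, 4) = 3)
Add(Add(-11247, -22148), Mul(Mul(-1, 2482), Function('U')(z))) = Add(Add(-11247, -22148), Mul(Mul(-1, 2482), 3)) = Add(-33395, Mul(-2482, 3)) = Add(-33395, -7446) = -40841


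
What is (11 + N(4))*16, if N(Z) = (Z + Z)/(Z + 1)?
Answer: 1008/5 ≈ 201.60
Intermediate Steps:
N(Z) = 2*Z/(1 + Z) (N(Z) = (2*Z)/(1 + Z) = 2*Z/(1 + Z))
(11 + N(4))*16 = (11 + 2*4/(1 + 4))*16 = (11 + 2*4/5)*16 = (11 + 2*4*(1/5))*16 = (11 + 8/5)*16 = (63/5)*16 = 1008/5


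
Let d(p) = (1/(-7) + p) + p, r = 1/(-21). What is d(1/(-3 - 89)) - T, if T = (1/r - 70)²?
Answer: -2666535/322 ≈ -8281.2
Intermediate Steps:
r = -1/21 ≈ -0.047619
d(p) = -⅐ + 2*p (d(p) = (-⅐ + p) + p = -⅐ + 2*p)
T = 8281 (T = (1/(-1/21) - 70)² = (-21 - 70)² = (-91)² = 8281)
d(1/(-3 - 89)) - T = (-⅐ + 2/(-3 - 89)) - 1*8281 = (-⅐ + 2/(-92)) - 8281 = (-⅐ + 2*(-1/92)) - 8281 = (-⅐ - 1/46) - 8281 = -53/322 - 8281 = -2666535/322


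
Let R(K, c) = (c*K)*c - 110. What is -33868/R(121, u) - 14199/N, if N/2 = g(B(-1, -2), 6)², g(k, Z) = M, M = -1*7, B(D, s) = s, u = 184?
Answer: -29084519899/200726834 ≈ -144.90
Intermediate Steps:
M = -7
R(K, c) = -110 + K*c² (R(K, c) = (K*c)*c - 110 = K*c² - 110 = -110 + K*c²)
g(k, Z) = -7
N = 98 (N = 2*(-7)² = 2*49 = 98)
-33868/R(121, u) - 14199/N = -33868/(-110 + 121*184²) - 14199/98 = -33868/(-110 + 121*33856) - 14199*1/98 = -33868/(-110 + 4096576) - 14199/98 = -33868/4096466 - 14199/98 = -33868*1/4096466 - 14199/98 = -16934/2048233 - 14199/98 = -29084519899/200726834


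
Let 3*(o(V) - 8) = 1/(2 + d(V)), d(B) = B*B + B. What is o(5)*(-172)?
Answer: -33067/24 ≈ -1377.8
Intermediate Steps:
d(B) = B + B² (d(B) = B² + B = B + B²)
o(V) = 8 + 1/(3*(2 + V*(1 + V)))
o(5)*(-172) = ((49 + 24*5*(1 + 5))/(3*(2 + 5*(1 + 5))))*(-172) = ((49 + 24*5*6)/(3*(2 + 5*6)))*(-172) = ((49 + 720)/(3*(2 + 30)))*(-172) = ((⅓)*769/32)*(-172) = ((⅓)*(1/32)*769)*(-172) = (769/96)*(-172) = -33067/24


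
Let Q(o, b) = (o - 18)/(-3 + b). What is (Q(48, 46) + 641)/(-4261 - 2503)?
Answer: -27593/290852 ≈ -0.094870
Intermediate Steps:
Q(o, b) = (-18 + o)/(-3 + b)
(Q(48, 46) + 641)/(-4261 - 2503) = ((-18 + 48)/(-3 + 46) + 641)/(-4261 - 2503) = (30/43 + 641)/(-6764) = ((1/43)*30 + 641)*(-1/6764) = (30/43 + 641)*(-1/6764) = (27593/43)*(-1/6764) = -27593/290852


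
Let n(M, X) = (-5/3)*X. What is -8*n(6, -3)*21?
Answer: -840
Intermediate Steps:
n(M, X) = -5*X/3 (n(M, X) = (-5*⅓)*X = -5*X/3)
-8*n(6, -3)*21 = -(-40)*(-3)/3*21 = -8*5*21 = -40*21 = -840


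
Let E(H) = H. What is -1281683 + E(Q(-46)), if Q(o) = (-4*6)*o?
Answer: -1280579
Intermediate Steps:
Q(o) = -24*o
-1281683 + E(Q(-46)) = -1281683 - 24*(-46) = -1281683 + 1104 = -1280579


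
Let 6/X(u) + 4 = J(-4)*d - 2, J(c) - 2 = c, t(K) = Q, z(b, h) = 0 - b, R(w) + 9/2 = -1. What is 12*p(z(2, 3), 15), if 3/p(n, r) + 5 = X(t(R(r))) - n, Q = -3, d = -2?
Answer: -6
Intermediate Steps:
R(w) = -11/2 (R(w) = -9/2 - 1 = -11/2)
z(b, h) = -b
t(K) = -3
J(c) = 2 + c
X(u) = -3 (X(u) = 6/(-4 + ((2 - 4)*(-2) - 2)) = 6/(-4 + (-2*(-2) - 2)) = 6/(-4 + (4 - 2)) = 6/(-4 + 2) = 6/(-2) = 6*(-1/2) = -3)
p(n, r) = 3/(-8 - n) (p(n, r) = 3/(-5 + (-3 - n)) = 3/(-8 - n))
12*p(z(2, 3), 15) = 12*(-3/(8 - 1*2)) = 12*(-3/(8 - 2)) = 12*(-3/6) = 12*(-3*1/6) = 12*(-1/2) = -6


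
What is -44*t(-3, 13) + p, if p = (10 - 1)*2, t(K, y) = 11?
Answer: -466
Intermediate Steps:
p = 18 (p = 9*2 = 18)
-44*t(-3, 13) + p = -44*11 + 18 = -484 + 18 = -466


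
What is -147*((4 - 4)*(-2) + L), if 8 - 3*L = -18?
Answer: -1274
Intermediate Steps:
L = 26/3 (L = 8/3 - ⅓*(-18) = 8/3 + 6 = 26/3 ≈ 8.6667)
-147*((4 - 4)*(-2) + L) = -147*((4 - 4)*(-2) + 26/3) = -147*(0*(-2) + 26/3) = -147*(0 + 26/3) = -147*26/3 = -1274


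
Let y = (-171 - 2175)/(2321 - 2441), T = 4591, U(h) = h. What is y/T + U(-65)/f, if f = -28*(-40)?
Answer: -276519/5141920 ≈ -0.053777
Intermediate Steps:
y = 391/20 (y = -2346/(-120) = -2346*(-1/120) = 391/20 ≈ 19.550)
f = 1120
y/T + U(-65)/f = (391/20)/4591 - 65/1120 = (391/20)*(1/4591) - 65*1/1120 = 391/91820 - 13/224 = -276519/5141920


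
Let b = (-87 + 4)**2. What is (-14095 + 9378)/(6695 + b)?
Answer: -4717/13584 ≈ -0.34725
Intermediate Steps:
b = 6889 (b = (-83)**2 = 6889)
(-14095 + 9378)/(6695 + b) = (-14095 + 9378)/(6695 + 6889) = -4717/13584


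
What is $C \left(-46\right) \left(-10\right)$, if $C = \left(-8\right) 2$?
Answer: $-7360$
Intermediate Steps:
$C = -16$
$C \left(-46\right) \left(-10\right) = \left(-16\right) \left(-46\right) \left(-10\right) = 736 \left(-10\right) = -7360$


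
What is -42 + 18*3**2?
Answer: 120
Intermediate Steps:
-42 + 18*3**2 = -42 + 18*9 = -42 + 162 = 120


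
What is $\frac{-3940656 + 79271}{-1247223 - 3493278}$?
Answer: $\frac{3861385}{4740501} \approx 0.81455$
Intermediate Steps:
$\frac{-3940656 + 79271}{-1247223 - 3493278} = - \frac{3861385}{-4740501} = \left(-3861385\right) \left(- \frac{1}{4740501}\right) = \frac{3861385}{4740501}$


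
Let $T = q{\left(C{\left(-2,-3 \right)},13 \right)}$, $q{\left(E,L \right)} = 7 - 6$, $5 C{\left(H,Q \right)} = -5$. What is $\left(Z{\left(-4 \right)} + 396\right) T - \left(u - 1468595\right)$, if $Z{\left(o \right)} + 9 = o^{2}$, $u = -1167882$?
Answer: $2636880$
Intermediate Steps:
$C{\left(H,Q \right)} = -1$ ($C{\left(H,Q \right)} = \frac{1}{5} \left(-5\right) = -1$)
$Z{\left(o \right)} = -9 + o^{2}$
$q{\left(E,L \right)} = 1$ ($q{\left(E,L \right)} = 7 - 6 = 1$)
$T = 1$
$\left(Z{\left(-4 \right)} + 396\right) T - \left(u - 1468595\right) = \left(\left(-9 + \left(-4\right)^{2}\right) + 396\right) 1 - \left(-1167882 - 1468595\right) = \left(\left(-9 + 16\right) + 396\right) 1 - \left(-1167882 - 1468595\right) = \left(7 + 396\right) 1 - -2636477 = 403 \cdot 1 + 2636477 = 403 + 2636477 = 2636880$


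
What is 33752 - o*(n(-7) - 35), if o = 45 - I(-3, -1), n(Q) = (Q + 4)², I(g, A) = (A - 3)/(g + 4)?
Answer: 35026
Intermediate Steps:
I(g, A) = (-3 + A)/(4 + g)
n(Q) = (4 + Q)²
o = 49 (o = 45 - (-3 - 1)/(4 - 3) = 45 - (-4)/1 = 45 - (-4) = 45 - 1*(-4) = 45 + 4 = 49)
33752 - o*(n(-7) - 35) = 33752 - 49*((4 - 7)² - 35) = 33752 - 49*((-3)² - 35) = 33752 - 49*(9 - 35) = 33752 - 49*(-26) = 33752 - 1*(-1274) = 33752 + 1274 = 35026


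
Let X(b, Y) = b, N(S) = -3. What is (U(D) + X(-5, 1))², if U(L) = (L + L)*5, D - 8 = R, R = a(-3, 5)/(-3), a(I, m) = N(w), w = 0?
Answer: 7225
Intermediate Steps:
a(I, m) = -3
R = 1 (R = -3/(-3) = -3*(-⅓) = 1)
D = 9 (D = 8 + 1 = 9)
U(L) = 10*L (U(L) = (2*L)*5 = 10*L)
(U(D) + X(-5, 1))² = (10*9 - 5)² = (90 - 5)² = 85² = 7225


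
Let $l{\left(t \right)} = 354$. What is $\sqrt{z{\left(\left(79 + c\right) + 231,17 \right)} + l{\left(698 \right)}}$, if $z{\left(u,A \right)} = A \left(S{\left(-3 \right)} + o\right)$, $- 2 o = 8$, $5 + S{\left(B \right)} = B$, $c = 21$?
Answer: $5 \sqrt{6} \approx 12.247$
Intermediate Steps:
$S{\left(B \right)} = -5 + B$
$o = -4$ ($o = \left(- \frac{1}{2}\right) 8 = -4$)
$z{\left(u,A \right)} = - 12 A$ ($z{\left(u,A \right)} = A \left(\left(-5 - 3\right) - 4\right) = A \left(-8 - 4\right) = A \left(-12\right) = - 12 A$)
$\sqrt{z{\left(\left(79 + c\right) + 231,17 \right)} + l{\left(698 \right)}} = \sqrt{\left(-12\right) 17 + 354} = \sqrt{-204 + 354} = \sqrt{150} = 5 \sqrt{6}$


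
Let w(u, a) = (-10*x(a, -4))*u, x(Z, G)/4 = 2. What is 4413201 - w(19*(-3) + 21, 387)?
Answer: 4410321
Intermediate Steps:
x(Z, G) = 8 (x(Z, G) = 4*2 = 8)
w(u, a) = -80*u (w(u, a) = (-10*8)*u = -80*u)
4413201 - w(19*(-3) + 21, 387) = 4413201 - (-80)*(19*(-3) + 21) = 4413201 - (-80)*(-57 + 21) = 4413201 - (-80)*(-36) = 4413201 - 1*2880 = 4413201 - 2880 = 4410321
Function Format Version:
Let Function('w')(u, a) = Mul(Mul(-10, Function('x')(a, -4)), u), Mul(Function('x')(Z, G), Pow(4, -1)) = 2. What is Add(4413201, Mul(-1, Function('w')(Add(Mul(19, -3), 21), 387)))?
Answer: 4410321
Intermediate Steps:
Function('x')(Z, G) = 8 (Function('x')(Z, G) = Mul(4, 2) = 8)
Function('w')(u, a) = Mul(-80, u) (Function('w')(u, a) = Mul(Mul(-10, 8), u) = Mul(-80, u))
Add(4413201, Mul(-1, Function('w')(Add(Mul(19, -3), 21), 387))) = Add(4413201, Mul(-1, Mul(-80, Add(Mul(19, -3), 21)))) = Add(4413201, Mul(-1, Mul(-80, Add(-57, 21)))) = Add(4413201, Mul(-1, Mul(-80, -36))) = Add(4413201, Mul(-1, 2880)) = Add(4413201, -2880) = 4410321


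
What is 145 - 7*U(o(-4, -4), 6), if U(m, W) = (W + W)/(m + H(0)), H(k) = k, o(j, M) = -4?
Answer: 166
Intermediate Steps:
U(m, W) = 2*W/m (U(m, W) = (W + W)/(m + 0) = (2*W)/m = 2*W/m)
145 - 7*U(o(-4, -4), 6) = 145 - 14*6/(-4) = 145 - 14*6*(-1)/4 = 145 - 7*(-3) = 145 + 21 = 166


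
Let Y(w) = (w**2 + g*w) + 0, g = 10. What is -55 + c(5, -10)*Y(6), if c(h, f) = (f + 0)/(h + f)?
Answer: 137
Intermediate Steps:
c(h, f) = f/(f + h)
Y(w) = w**2 + 10*w (Y(w) = (w**2 + 10*w) + 0 = w**2 + 10*w)
-55 + c(5, -10)*Y(6) = -55 + (-10/(-10 + 5))*(6*(10 + 6)) = -55 + (-10/(-5))*(6*16) = -55 - 10*(-1/5)*96 = -55 + 2*96 = -55 + 192 = 137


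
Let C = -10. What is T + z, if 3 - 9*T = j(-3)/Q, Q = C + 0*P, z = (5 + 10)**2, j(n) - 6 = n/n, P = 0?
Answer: 20287/90 ≈ 225.41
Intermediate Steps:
j(n) = 7 (j(n) = 6 + n/n = 6 + 1 = 7)
z = 225 (z = 15**2 = 225)
Q = -10 (Q = -10 + 0*0 = -10 + 0 = -10)
T = 37/90 (T = 1/3 - 7/(9*(-10)) = 1/3 - 7*(-1)/(9*10) = 1/3 - 1/9*(-7/10) = 1/3 + 7/90 = 37/90 ≈ 0.41111)
T + z = 37/90 + 225 = 20287/90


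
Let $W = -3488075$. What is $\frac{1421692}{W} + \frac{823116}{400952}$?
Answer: $\frac{575265022729}{349637661850} \approx 1.6453$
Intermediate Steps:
$\frac{1421692}{W} + \frac{823116}{400952} = \frac{1421692}{-3488075} + \frac{823116}{400952} = 1421692 \left(- \frac{1}{3488075}\right) + 823116 \cdot \frac{1}{400952} = - \frac{1421692}{3488075} + \frac{205779}{100238} = \frac{575265022729}{349637661850}$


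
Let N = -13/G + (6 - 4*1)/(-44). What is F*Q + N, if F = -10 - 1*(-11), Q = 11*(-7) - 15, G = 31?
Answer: -63061/682 ≈ -92.465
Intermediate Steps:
Q = -92 (Q = -77 - 15 = -92)
F = 1 (F = -10 + 11 = 1)
N = -317/682 (N = -13/31 + (6 - 4*1)/(-44) = -13*1/31 + (6 - 4)*(-1/44) = -13/31 + 2*(-1/44) = -13/31 - 1/22 = -317/682 ≈ -0.46481)
F*Q + N = 1*(-92) - 317/682 = -92 - 317/682 = -63061/682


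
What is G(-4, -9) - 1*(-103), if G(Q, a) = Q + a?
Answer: 90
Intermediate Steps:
G(-4, -9) - 1*(-103) = (-4 - 9) - 1*(-103) = -13 + 103 = 90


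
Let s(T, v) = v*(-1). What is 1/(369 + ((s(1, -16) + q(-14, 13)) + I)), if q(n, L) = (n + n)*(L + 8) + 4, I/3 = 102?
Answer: 1/107 ≈ 0.0093458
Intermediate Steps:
I = 306 (I = 3*102 = 306)
s(T, v) = -v
q(n, L) = 4 + 2*n*(8 + L) (q(n, L) = (2*n)*(8 + L) + 4 = 2*n*(8 + L) + 4 = 4 + 2*n*(8 + L))
1/(369 + ((s(1, -16) + q(-14, 13)) + I)) = 1/(369 + ((-1*(-16) + (4 + 16*(-14) + 2*13*(-14))) + 306)) = 1/(369 + ((16 + (4 - 224 - 364)) + 306)) = 1/(369 + ((16 - 584) + 306)) = 1/(369 + (-568 + 306)) = 1/(369 - 262) = 1/107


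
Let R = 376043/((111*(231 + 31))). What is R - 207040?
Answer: -6020761237/29082 ≈ -2.0703e+5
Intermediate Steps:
R = 376043/29082 (R = 376043/((111*262)) = 376043/29082 ≈ 12.930)
R - 207040 = 376043/29082 - 207040 = -6020761237/29082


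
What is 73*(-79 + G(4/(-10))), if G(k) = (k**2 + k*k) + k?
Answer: -144321/25 ≈ -5772.8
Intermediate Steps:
G(k) = k + 2*k**2 (G(k) = (k**2 + k**2) + k = 2*k**2 + k = k + 2*k**2)
73*(-79 + G(4/(-10))) = 73*(-79 + (4/(-10))*(1 + 2*(4/(-10)))) = 73*(-79 + (4*(-1/10))*(1 + 2*(4*(-1/10)))) = 73*(-79 - 2*(1 + 2*(-2/5))/5) = 73*(-79 - 2*(1 - 4/5)/5) = 73*(-79 - 2/5*1/5) = 73*(-79 - 2/25) = 73*(-1977/25) = -144321/25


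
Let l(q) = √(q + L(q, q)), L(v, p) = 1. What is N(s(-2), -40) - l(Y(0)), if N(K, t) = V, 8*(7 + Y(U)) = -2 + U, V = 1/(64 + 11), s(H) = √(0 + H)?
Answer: 1/75 - 5*I/2 ≈ 0.013333 - 2.5*I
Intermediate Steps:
s(H) = √H
V = 1/75 ≈ 0.013333
Y(U) = -29/4 + U/8 (Y(U) = -7 + (-2 + U)/8 = -7 + (-¼ + U/8) = -29/4 + U/8)
N(K, t) = 1/75
l(q) = √(1 + q) (l(q) = √(q + 1) = √(1 + q))
N(s(-2), -40) - l(Y(0)) = 1/75 - √(1 + (-29/4 + (⅛)*0)) = 1/75 - √(1 + (-29/4 + 0)) = 1/75 - √(1 - 29/4) = 1/75 - √(-25/4) = 1/75 - 5*I/2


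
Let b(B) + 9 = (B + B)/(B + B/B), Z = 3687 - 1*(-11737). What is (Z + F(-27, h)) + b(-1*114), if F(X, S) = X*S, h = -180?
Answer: 2291303/113 ≈ 20277.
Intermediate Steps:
Z = 15424 (Z = 3687 + 11737 = 15424)
F(X, S) = S*X
b(B) = -9 + 2*B/(1 + B) (b(B) = -9 + (B + B)/(B + B/B) = -9 + (2*B)/(B + 1) = -9 + (2*B)/(1 + B) = -9 + 2*B/(1 + B))
(Z + F(-27, h)) + b(-1*114) = (15424 - 180*(-27)) + (-9 - (-7)*114)/(1 - 1*114) = (15424 + 4860) + (-9 - 7*(-114))/(1 - 114) = 20284 + (-9 + 798)/(-113) = 20284 - 1/113*789 = 20284 - 789/113 = 2291303/113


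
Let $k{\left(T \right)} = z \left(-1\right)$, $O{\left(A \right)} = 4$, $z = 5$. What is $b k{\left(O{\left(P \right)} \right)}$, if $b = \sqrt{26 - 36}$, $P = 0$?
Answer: $- 5 i \sqrt{10} \approx - 15.811 i$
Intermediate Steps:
$k{\left(T \right)} = -5$ ($k{\left(T \right)} = 5 \left(-1\right) = -5$)
$b = i \sqrt{10}$ ($b = \sqrt{26 - 36} = \sqrt{-10} = i \sqrt{10} \approx 3.1623 i$)
$b k{\left(O{\left(P \right)} \right)} = i \sqrt{10} \left(-5\right) = - 5 i \sqrt{10}$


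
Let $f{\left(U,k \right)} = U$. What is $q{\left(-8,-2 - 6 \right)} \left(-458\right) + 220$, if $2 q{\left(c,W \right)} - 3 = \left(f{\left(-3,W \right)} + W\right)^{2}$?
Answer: $-28176$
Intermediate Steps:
$q{\left(c,W \right)} = \frac{3}{2} + \frac{\left(-3 + W\right)^{2}}{2}$
$q{\left(-8,-2 - 6 \right)} \left(-458\right) + 220 = \left(\frac{3}{2} + \frac{\left(-3 - 8\right)^{2}}{2}\right) \left(-458\right) + 220 = \left(\frac{3}{2} + \frac{\left(-11\right)^{2}}{2}\right) \left(-458\right) + 220 = \left(\frac{3}{2} + \frac{1}{2} \cdot 121\right) \left(-458\right) + 220 = \left(\frac{3}{2} + \frac{121}{2}\right) \left(-458\right) + 220 = 62 \left(-458\right) + 220 = -28396 + 220 = -28176$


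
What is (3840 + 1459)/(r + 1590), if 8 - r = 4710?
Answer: -5299/3112 ≈ -1.7028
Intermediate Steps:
r = -4702 (r = 8 - 1*4710 = 8 - 4710 = -4702)
(3840 + 1459)/(r + 1590) = (3840 + 1459)/(-4702 + 1590) = 5299/(-3112) = 5299*(-1/3112) = -5299/3112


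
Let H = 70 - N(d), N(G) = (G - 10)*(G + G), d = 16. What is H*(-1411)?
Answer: 172142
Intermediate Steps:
N(G) = 2*G*(-10 + G) (N(G) = (-10 + G)*(2*G) = 2*G*(-10 + G))
H = -122 (H = 70 - 2*16*(-10 + 16) = 70 - 2*16*6 = 70 - 1*192 = 70 - 192 = -122)
H*(-1411) = -122*(-1411) = 172142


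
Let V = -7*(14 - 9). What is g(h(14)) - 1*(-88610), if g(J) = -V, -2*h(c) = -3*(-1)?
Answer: 88645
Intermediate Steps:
h(c) = -3/2 (h(c) = -(-3)*(-1)/2 = -1/2*3 = -3/2)
V = -35 (V = -7*5 = -35)
g(J) = 35 (g(J) = -1*(-35) = 35)
g(h(14)) - 1*(-88610) = 35 - 1*(-88610) = 35 + 88610 = 88645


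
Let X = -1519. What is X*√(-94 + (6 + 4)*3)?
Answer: -12152*I ≈ -12152.0*I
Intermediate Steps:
X*√(-94 + (6 + 4)*3) = -1519*√(-94 + (6 + 4)*3) = -1519*√(-94 + 10*3) = -1519*√(-94 + 30) = -12152*I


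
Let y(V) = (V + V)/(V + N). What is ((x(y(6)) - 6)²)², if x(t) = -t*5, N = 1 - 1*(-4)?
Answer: 252047376/14641 ≈ 17215.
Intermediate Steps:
N = 5 (N = 1 + 4 = 5)
y(V) = 2*V/(5 + V) (y(V) = (V + V)/(V + 5) = (2*V)/(5 + V) = 2*V/(5 + V))
x(t) = -5*t
((x(y(6)) - 6)²)² = ((-10*6/(5 + 6) - 6)²)² = ((-10*6/11 - 6)²)² = ((-5*12/11 - 6)²)² = ((-60/11 - 6)²)² = ((-126/11)²)² = (15876/121)² = 252047376/14641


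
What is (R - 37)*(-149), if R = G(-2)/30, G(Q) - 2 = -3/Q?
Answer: 329737/60 ≈ 5495.6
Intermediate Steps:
G(Q) = 2 - 3/Q
R = 7/60 (R = (2 - 3/(-2))/30 = (2 - 3*(-½))*(1/30) = (2 + 3/2)*(1/30) = (7/2)*(1/30) = 7/60 ≈ 0.11667)
(R - 37)*(-149) = (7/60 - 37)*(-149) = -2213/60*(-149) = 329737/60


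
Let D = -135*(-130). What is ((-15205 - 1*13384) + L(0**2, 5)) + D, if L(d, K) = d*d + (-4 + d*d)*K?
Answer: -11059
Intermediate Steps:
D = 17550
L(d, K) = d**2 + K*(-4 + d**2) (L(d, K) = d**2 + (-4 + d**2)*K = d**2 + K*(-4 + d**2))
((-15205 - 1*13384) + L(0**2, 5)) + D = ((-15205 - 1*13384) + ((0**2)**2 - 4*5 + 5*(0**2)**2)) + 17550 = ((-15205 - 13384) + (0**2 - 20 + 5*0**2)) + 17550 = (-28589 + (0 - 20 + 5*0)) + 17550 = (-28589 + (0 - 20 + 0)) + 17550 = (-28589 - 20) + 17550 = -28609 + 17550 = -11059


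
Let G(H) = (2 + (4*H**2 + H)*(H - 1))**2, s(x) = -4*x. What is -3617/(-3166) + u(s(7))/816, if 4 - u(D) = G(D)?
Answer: -535806977943/53822 ≈ -9.9552e+6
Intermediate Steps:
G(H) = (2 + (-1 + H)*(H + 4*H**2))**2 (G(H) = (2 + (H + 4*H**2)*(-1 + H))**2 = (2 + (-1 + H)*(H + 4*H**2))**2)
u(D) = 4 - (2 - D - 3*D**2 + 4*D**3)**2
-3617/(-3166) + u(s(7))/816 = -3617/(-3166) + (4 - (2 - (-4)*7 - 3*(-4*7)**2 + 4*(-4*7)**3)**2)/816 = -3617*(-1/3166) + (4 - (2 - 1*(-28) - 3*(-28)**2 + 4*(-28)**3)**2)*(1/816) = 3617/3166 + (4 - (2 + 28 - 3*784 + 4*(-21952))**2)*(1/816) = 3617/3166 + (4 - (2 + 28 - 2352 - 87808)**2)*(1/816) = 3617/3166 + (4 - 1*(-90130)**2)*(1/816) = 3617/3166 + (4 - 1*8123416900)*(1/816) = 3617/3166 + (4 - 8123416900)*(1/816) = 3617/3166 - 8123416896*1/816 = 3617/3166 - 169237852/17 = -535806977943/53822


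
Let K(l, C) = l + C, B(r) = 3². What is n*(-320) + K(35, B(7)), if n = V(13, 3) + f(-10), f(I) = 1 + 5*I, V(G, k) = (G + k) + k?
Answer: 9644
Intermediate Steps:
B(r) = 9
V(G, k) = G + 2*k
n = -30 (n = (13 + 2*3) + (1 + 5*(-10)) = (13 + 6) + (1 - 50) = 19 - 49 = -30)
K(l, C) = C + l
n*(-320) + K(35, B(7)) = -30*(-320) + (9 + 35) = 9600 + 44 = 9644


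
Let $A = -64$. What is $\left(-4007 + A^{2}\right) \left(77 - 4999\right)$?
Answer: $-438058$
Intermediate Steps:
$\left(-4007 + A^{2}\right) \left(77 - 4999\right) = \left(-4007 + \left(-64\right)^{2}\right) \left(77 - 4999\right) = \left(-4007 + 4096\right) \left(-4922\right) = 89 \left(-4922\right) = -438058$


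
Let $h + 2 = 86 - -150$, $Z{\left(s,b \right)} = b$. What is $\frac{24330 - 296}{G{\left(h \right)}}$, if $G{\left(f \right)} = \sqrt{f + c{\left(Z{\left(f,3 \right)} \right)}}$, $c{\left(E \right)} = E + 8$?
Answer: $\frac{24034 \sqrt{5}}{35} \approx 1535.5$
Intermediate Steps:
$c{\left(E \right)} = 8 + E$
$h = 234$ ($h = -2 + \left(86 - -150\right) = -2 + \left(86 + 150\right) = -2 + 236 = 234$)
$G{\left(f \right)} = \sqrt{11 + f}$ ($G{\left(f \right)} = \sqrt{f + \left(8 + 3\right)} = \sqrt{f + 11} = \sqrt{11 + f}$)
$\frac{24330 - 296}{G{\left(h \right)}} = \frac{24330 - 296}{\sqrt{11 + 234}} = \frac{24034}{\sqrt{245}} = \frac{24034}{7 \sqrt{5}} = 24034 \frac{\sqrt{5}}{35} = \frac{24034 \sqrt{5}}{35}$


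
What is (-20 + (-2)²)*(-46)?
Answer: 736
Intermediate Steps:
(-20 + (-2)²)*(-46) = (-20 + 4)*(-46) = -16*(-46) = 736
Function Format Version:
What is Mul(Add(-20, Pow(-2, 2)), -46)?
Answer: 736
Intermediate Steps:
Mul(Add(-20, Pow(-2, 2)), -46) = Mul(Add(-20, 4), -46) = Mul(-16, -46) = 736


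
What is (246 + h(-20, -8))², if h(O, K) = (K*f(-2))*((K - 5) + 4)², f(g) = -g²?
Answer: 8054244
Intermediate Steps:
h(O, K) = -4*K*(-1 + K)² (h(O, K) = (K*(-1*(-2)²))*((K - 5) + 4)² = (K*(-1*4))*((-5 + K) + 4)² = (K*(-4))*(-1 + K)² = (-4*K)*(-1 + K)² = -4*K*(-1 + K)²)
(246 + h(-20, -8))² = (246 - 4*(-8)*(-1 - 8)²)² = (246 - 4*(-8)*(-9)²)² = (246 - 4*(-8)*81)² = (246 + 2592)² = 2838² = 8054244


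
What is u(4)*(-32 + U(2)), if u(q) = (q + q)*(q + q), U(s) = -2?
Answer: -2176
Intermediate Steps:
u(q) = 4*q**2 (u(q) = (2*q)*(2*q) = 4*q**2)
u(4)*(-32 + U(2)) = (4*4**2)*(-32 - 2) = (4*16)*(-34) = 64*(-34) = -2176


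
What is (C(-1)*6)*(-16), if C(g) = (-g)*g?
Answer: 96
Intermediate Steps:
C(g) = -g²
(C(-1)*6)*(-16) = (-1*(-1)²*6)*(-16) = (-1*1*6)*(-16) = -1*6*(-16) = -6*(-16) = 96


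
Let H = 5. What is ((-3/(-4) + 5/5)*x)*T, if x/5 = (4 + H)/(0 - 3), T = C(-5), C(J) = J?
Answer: 525/4 ≈ 131.25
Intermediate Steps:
T = -5
x = -15 (x = 5*((4 + 5)/(0 - 3)) = 5*(9/(-3)) = 5*(9*(-⅓)) = 5*(-3) = -15)
((-3/(-4) + 5/5)*x)*T = ((-3/(-4) + 5/5)*(-15))*(-5) = ((-3*(-¼) + 5*(⅕))*(-15))*(-5) = ((¾ + 1)*(-15))*(-5) = ((7/4)*(-15))*(-5) = -105/4*(-5) = 525/4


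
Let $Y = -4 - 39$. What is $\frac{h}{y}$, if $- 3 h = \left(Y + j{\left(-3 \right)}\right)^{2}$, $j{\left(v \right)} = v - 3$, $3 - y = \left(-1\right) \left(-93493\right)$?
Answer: $\frac{2401}{280470} \approx 0.0085606$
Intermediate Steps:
$y = -93490$ ($y = 3 - \left(-1\right) \left(-93493\right) = 3 - 93493 = -93490$)
$Y = -43$ ($Y = -4 - 39 = -43$)
$j{\left(v \right)} = -3 + v$
$h = - \frac{2401}{3}$ ($h = - \frac{\left(-43 - 6\right)^{2}}{3} = - \frac{\left(-49\right)^{2}}{3} = \left(- \frac{1}{3}\right) 2401 = - \frac{2401}{3} \approx -800.33$)
$\frac{h}{y} = - \frac{2401}{3 \left(-93490\right)} = \left(- \frac{2401}{3}\right) \left(- \frac{1}{93490}\right) = \frac{2401}{280470}$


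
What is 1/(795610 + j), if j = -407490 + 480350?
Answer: 1/868470 ≈ 1.1514e-6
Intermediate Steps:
j = 72860
1/(795610 + j) = 1/(795610 + 72860) = 1/868470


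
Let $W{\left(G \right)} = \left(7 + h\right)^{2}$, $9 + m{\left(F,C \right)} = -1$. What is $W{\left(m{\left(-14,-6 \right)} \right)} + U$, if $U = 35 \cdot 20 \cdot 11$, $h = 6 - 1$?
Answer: $7844$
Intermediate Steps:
$m{\left(F,C \right)} = -10$ ($m{\left(F,C \right)} = -9 - 1 = -10$)
$h = 5$
$W{\left(G \right)} = 144$ ($W{\left(G \right)} = \left(7 + 5\right)^{2} = 12^{2} = 144$)
$U = 7700$ ($U = 700 \cdot 11 = 7700$)
$W{\left(m{\left(-14,-6 \right)} \right)} + U = 144 + 7700 = 7844$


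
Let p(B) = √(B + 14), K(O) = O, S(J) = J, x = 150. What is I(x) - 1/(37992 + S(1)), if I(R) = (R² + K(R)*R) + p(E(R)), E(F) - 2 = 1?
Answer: 1709684999/37993 + √17 ≈ 45004.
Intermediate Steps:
E(F) = 3 (E(F) = 2 + 1 = 3)
p(B) = √(14 + B)
I(R) = √17 + 2*R² (I(R) = (R² + R*R) + √(14 + 3) = (R² + R²) + √17 = 2*R² + √17 = √17 + 2*R²)
I(x) - 1/(37992 + S(1)) = (√17 + 2*150²) - 1/(37992 + 1) = (√17 + 2*22500) - 1/37993 = (√17 + 45000) - 1*1/37993 = (45000 + √17) - 1/37993 = 1709684999/37993 + √17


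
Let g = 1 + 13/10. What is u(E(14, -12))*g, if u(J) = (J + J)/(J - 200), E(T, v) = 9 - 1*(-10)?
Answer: -437/905 ≈ -0.48287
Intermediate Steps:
E(T, v) = 19 (E(T, v) = 9 + 10 = 19)
u(J) = 2*J/(-200 + J) (u(J) = (2*J)/(-200 + J) = 2*J/(-200 + J))
g = 23/10 (g = 1 + 13*(⅒) = 1 + 13/10 = 23/10 ≈ 2.3000)
u(E(14, -12))*g = (2*19/(-200 + 19))*(23/10) = (2*19/(-181))*(23/10) = (2*19*(-1/181))*(23/10) = -38/181*23/10 = -437/905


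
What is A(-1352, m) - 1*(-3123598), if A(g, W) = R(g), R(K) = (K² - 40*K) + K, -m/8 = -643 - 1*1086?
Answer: 5004230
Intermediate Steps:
m = 13832 (m = -8*(-643 - 1*1086) = -8*(-643 - 1086) = -8*(-1729) = 13832)
R(K) = K² - 39*K
A(g, W) = g*(-39 + g)
A(-1352, m) - 1*(-3123598) = -1352*(-39 - 1352) - 1*(-3123598) = -1352*(-1391) + 3123598 = 1880632 + 3123598 = 5004230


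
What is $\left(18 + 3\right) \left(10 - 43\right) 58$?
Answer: $-40194$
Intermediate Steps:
$\left(18 + 3\right) \left(10 - 43\right) 58 = 21 \left(-33\right) 58 = \left(-693\right) 58 = -40194$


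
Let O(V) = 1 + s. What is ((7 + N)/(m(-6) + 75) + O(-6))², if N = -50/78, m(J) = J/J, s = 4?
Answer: 14190289/549081 ≈ 25.844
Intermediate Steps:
m(J) = 1
N = -25/39 (N = -50*1/78 = -25/39 ≈ -0.64103)
O(V) = 5 (O(V) = 1 + 4 = 5)
((7 + N)/(m(-6) + 75) + O(-6))² = ((7 - 25/39)/(1 + 75) + 5)² = ((248/39)/76 + 5)² = ((248/39)*(1/76) + 5)² = (62/741 + 5)² = (3767/741)² = 14190289/549081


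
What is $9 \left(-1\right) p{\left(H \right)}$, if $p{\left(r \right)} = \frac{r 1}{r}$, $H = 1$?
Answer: $-9$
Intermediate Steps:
$p{\left(r \right)} = 1$ ($p{\left(r \right)} = \frac{r}{r} = 1$)
$9 \left(-1\right) p{\left(H \right)} = 9 \left(-1\right) 1 = \left(-9\right) 1 = -9$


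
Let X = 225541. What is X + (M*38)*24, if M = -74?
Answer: 158053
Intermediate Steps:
X + (M*38)*24 = 225541 - 74*38*24 = 225541 - 2812*24 = 225541 - 67488 = 158053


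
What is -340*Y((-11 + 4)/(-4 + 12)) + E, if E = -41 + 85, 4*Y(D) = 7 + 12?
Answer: -1571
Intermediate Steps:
Y(D) = 19/4 (Y(D) = (7 + 12)/4 = (¼)*19 = 19/4)
E = 44
-340*Y((-11 + 4)/(-4 + 12)) + E = -340*19/4 + 44 = -1615 + 44 = -1571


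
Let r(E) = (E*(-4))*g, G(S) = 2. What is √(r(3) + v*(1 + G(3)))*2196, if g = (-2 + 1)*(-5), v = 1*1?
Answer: 2196*I*√57 ≈ 16579.0*I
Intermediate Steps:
v = 1
g = 5 (g = -1*(-5) = 5)
r(E) = -20*E (r(E) = (E*(-4))*5 = -4*E*5 = -20*E)
√(r(3) + v*(1 + G(3)))*2196 = √(-20*3 + 1*(1 + 2))*2196 = √(-60 + 1*3)*2196 = √(-60 + 3)*2196 = √(-57)*2196 = (I*√57)*2196 = 2196*I*√57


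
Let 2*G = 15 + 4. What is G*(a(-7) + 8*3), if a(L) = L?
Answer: 323/2 ≈ 161.50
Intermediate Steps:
G = 19/2 (G = (15 + 4)/2 = (½)*19 = 19/2 ≈ 9.5000)
G*(a(-7) + 8*3) = 19*(-7 + 8*3)/2 = 19*(-7 + 24)/2 = (19/2)*17 = 323/2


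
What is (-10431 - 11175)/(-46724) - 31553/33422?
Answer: -94020830/195201191 ≈ -0.48166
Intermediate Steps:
(-10431 - 11175)/(-46724) - 31553/33422 = -21606*(-1/46724) - 31553*1/33422 = 10803/23362 - 31553/33422 = -94020830/195201191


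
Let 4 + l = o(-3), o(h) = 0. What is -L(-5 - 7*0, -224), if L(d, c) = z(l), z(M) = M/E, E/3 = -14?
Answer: -2/21 ≈ -0.095238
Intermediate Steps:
E = -42 (E = 3*(-14) = -42)
l = -4 (l = -4 + 0 = -4)
z(M) = -M/42 (z(M) = M/(-42) = M*(-1/42) = -M/42)
L(d, c) = 2/21 (L(d, c) = -1/42*(-4) = 2/21)
-L(-5 - 7*0, -224) = -1*2/21 = -2/21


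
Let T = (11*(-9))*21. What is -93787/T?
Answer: 93787/2079 ≈ 45.112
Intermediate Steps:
T = -2079 (T = -99*21 = -2079)
-93787/T = -93787/(-2079) = -93787*(-1/2079) = 93787/2079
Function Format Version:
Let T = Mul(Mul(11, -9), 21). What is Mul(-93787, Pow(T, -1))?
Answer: Rational(93787, 2079) ≈ 45.112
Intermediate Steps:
T = -2079 (T = Mul(-99, 21) = -2079)
Mul(-93787, Pow(T, -1)) = Mul(-93787, Pow(-2079, -1)) = Mul(-93787, Rational(-1, 2079)) = Rational(93787, 2079)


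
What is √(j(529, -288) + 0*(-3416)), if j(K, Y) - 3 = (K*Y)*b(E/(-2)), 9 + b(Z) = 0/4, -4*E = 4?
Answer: √1371171 ≈ 1171.0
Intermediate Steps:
E = -1 (E = -¼*4 = -1)
b(Z) = -9 (b(Z) = -9 + 0/4 = -9 + 0*(¼) = -9 + 0 = -9)
j(K, Y) = 3 - 9*K*Y (j(K, Y) = 3 + (K*Y)*(-9) = 3 - 9*K*Y)
√(j(529, -288) + 0*(-3416)) = √((3 - 9*529*(-288)) + 0*(-3416)) = √((3 + 1371168) + 0) = √(1371171 + 0) = √1371171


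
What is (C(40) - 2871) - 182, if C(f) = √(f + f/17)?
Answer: -3053 + 12*√85/17 ≈ -3046.5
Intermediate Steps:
C(f) = 3*√34*√f/17 (C(f) = √(f + f*(1/17)) = √(f + f/17) = √(18*f/17) = 3*√34*√f/17)
(C(40) - 2871) - 182 = (3*√34*√40/17 - 2871) - 182 = (3*√34*(2*√10)/17 - 2871) - 182 = (12*√85/17 - 2871) - 182 = (-2871 + 12*√85/17) - 182 = -3053 + 12*√85/17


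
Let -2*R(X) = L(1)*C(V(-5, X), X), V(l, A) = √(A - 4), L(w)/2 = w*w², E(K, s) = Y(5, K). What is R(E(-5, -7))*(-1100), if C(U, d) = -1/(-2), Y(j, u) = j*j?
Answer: 550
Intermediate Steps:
Y(j, u) = j²
E(K, s) = 25 (E(K, s) = 5² = 25)
L(w) = 2*w³ (L(w) = 2*(w*w²) = 2*w³)
V(l, A) = √(-4 + A)
C(U, d) = ½ (C(U, d) = -1*(-½) = ½)
R(X) = -½ (R(X) = -2*1³/(2*2) = -2*1/(2*2) = -1/2 = -½*1 = -½)
R(E(-5, -7))*(-1100) = -½*(-1100) = 550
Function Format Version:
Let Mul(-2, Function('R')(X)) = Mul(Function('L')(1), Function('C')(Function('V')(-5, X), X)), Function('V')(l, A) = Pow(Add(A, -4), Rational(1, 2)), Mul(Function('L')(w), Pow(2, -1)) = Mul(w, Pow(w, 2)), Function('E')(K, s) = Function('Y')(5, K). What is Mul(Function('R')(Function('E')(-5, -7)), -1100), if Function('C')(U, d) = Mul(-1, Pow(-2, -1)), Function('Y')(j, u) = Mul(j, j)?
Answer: 550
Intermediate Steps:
Function('Y')(j, u) = Pow(j, 2)
Function('E')(K, s) = 25 (Function('E')(K, s) = Pow(5, 2) = 25)
Function('L')(w) = Mul(2, Pow(w, 3)) (Function('L')(w) = Mul(2, Mul(w, Pow(w, 2))) = Mul(2, Pow(w, 3)))
Function('V')(l, A) = Pow(Add(-4, A), Rational(1, 2))
Function('C')(U, d) = Rational(1, 2) (Function('C')(U, d) = Mul(-1, Rational(-1, 2)) = Rational(1, 2))
Function('R')(X) = Rational(-1, 2) (Function('R')(X) = Mul(Rational(-1, 2), Mul(Mul(2, Pow(1, 3)), Rational(1, 2))) = Mul(Rational(-1, 2), Mul(Mul(2, 1), Rational(1, 2))) = Mul(Rational(-1, 2), Mul(2, Rational(1, 2))) = Mul(Rational(-1, 2), 1) = Rational(-1, 2))
Mul(Function('R')(Function('E')(-5, -7)), -1100) = Mul(Rational(-1, 2), -1100) = 550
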